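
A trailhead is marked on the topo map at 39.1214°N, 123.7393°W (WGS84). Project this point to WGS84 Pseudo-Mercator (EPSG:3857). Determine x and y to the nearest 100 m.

Web Mercator is spherical with R = a = 6378137 m.
x = R·λ = 6378137 × -2.159658199 = -13774595.867 m.
y = R·ln tan(π/4 + φ/2) = 6378137 × 0.743018852 = 4739076.029 m.

x -13774600 m, y 4739100 m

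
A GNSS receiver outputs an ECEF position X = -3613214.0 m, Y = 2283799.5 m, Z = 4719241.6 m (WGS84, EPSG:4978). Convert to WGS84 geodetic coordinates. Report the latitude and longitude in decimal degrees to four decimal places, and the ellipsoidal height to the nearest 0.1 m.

λ = atan2(Y, X) = 147.70430057°; p = √(X²+Y²) = 4274465.5 m.
Bowring's method on WGS84 (a = 6378137 m, b = 6356752.314 m) gives φ = 48.02260024°, h = 920.299 m.

lat 48.0226°, lon 147.7043°, h 920.3 m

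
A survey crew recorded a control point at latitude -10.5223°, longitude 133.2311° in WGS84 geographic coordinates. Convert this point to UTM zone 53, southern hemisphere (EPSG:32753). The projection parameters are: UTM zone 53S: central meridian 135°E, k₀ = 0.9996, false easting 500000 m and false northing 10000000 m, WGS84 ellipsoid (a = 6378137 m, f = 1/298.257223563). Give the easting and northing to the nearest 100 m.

E 306400 m, N 8836300 m

Zone 53 central meridian λ₀ = 6×53 − 183 = 135°; Δλ = -1.7689°.
Transverse Mercator on WGS84 with k₀ = 0.9996 gives E = 306425.200 m, N = 8836293.446 m.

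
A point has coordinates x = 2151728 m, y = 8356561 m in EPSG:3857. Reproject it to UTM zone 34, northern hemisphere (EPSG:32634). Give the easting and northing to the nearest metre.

Web Mercator inverse (R = 6378137 m) → φ = 59.80549849°, λ = 19.32930150°.
UTM 34N forward: E = 406272.414 m, N = 6630931.554 m.

E 406272 m, N 6630932 m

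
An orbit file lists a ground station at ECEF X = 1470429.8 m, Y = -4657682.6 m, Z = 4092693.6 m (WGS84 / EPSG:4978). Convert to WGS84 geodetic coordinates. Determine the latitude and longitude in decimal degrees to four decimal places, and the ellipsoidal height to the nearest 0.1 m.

λ = atan2(Y, X) = -72.47910002°; p = √(X²+Y²) = 4884277.9 m.
Bowring's method on WGS84 (a = 6378137 m, b = 6356752.314 m) gives φ = 40.15019974°, h = 3018.515 m.

lat 40.1502°, lon -72.4791°, h 3018.5 m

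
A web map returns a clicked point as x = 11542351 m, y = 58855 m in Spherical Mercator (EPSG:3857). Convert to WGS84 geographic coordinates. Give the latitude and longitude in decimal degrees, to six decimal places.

R = 6378137 m. λ = x/R = 103.68670318°.
φ = 2·arctan(exp(y/R)) − 90° = 2·arctan(1.00927) − 90° = 0.52869596°.

lat 0.528696°, lon 103.686703°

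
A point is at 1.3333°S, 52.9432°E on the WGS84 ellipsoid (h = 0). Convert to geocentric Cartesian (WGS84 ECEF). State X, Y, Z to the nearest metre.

WGS84: a = 6378137 m, e² = 0.006694380; N(φ) = a/√(1−e²sin²φ) = 6378148.559 m.
X = (N+h)·cosφ·cosλ = 3842472.862 m; Y = (N+h)·cosφ·sinλ = 5088630.078 m; Z = (N(1−e²)+h)·sinφ = -147415.644 m.

X 3842473 m, Y 5088630 m, Z -147416 m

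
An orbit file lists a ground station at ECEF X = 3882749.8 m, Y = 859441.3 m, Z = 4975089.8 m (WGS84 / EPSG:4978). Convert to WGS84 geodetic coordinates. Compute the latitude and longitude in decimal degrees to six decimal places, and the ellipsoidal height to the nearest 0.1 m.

λ = atan2(Y, X) = 12.481100502°; p = √(X²+Y²) = 3976730.5 m.
Bowring's method on WGS84 (a = 6378137 m, b = 6356752.314 m) gives φ = 51.55110013°, h = 4073.399 m.

lat 51.551100°, lon 12.481101°, h 4073.4 m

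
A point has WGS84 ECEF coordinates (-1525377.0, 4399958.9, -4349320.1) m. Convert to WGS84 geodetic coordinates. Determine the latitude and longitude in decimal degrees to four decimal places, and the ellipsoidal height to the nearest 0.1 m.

lat -43.2361°, lon 109.1204°, h 3901.0 m

λ = atan2(Y, X) = 109.12039958°; p = √(X²+Y²) = 4656867.3 m.
Bowring's method on WGS84 (a = 6378137 m, b = 6356752.314 m) gives φ = -43.23610000°, h = 3900.960 m.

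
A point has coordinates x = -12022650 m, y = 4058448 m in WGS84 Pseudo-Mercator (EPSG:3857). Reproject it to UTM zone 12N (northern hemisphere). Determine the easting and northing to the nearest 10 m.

E 776250 m, N 3790670 m

Web Mercator inverse (R = 6378137 m) → φ = 34.22049735°, λ = -108.00130251°.
UTM 12N forward: E = 776252.349 m, N = 3790672.457 m.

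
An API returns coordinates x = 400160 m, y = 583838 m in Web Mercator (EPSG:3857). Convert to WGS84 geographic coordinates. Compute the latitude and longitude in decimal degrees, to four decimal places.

lat 5.2374°, lon 3.5947°

R = 6378137 m. λ = x/R = 3.59469844°.
φ = 2·arctan(exp(y/R)) − 90° = 2·arctan(1.09586) − 90° = 5.23739698°.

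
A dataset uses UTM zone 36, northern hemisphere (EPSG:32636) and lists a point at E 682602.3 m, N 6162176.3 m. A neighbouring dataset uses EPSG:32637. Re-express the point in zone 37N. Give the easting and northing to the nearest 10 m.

E 304330 m, N 6162740 m

UTM 36N → geographic: φ = 55.57130036°, λ = 35.89630017°.
UTM 37N (λ₀ = 39°) forward: E = 304326.288 m, N = 6162741.346 m.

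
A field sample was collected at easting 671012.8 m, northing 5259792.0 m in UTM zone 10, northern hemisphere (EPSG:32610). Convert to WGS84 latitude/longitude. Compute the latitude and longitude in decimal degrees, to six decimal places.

lat 47.469100°, lon -120.730599°

Zone 10N: λ₀ = -123°, k₀ = 0.9996, false easting 500000 m.
Meridian distance M = (N − FN)/k₀ = 5261896.8 m.
Inverse transverse Mercator on WGS84 gives φ = 47.46909976°, λ = -120.73059948°.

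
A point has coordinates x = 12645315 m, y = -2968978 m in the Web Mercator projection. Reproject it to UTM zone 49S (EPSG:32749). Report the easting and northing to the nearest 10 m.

Web Mercator inverse (R = 6378137 m) → φ = -25.75669783°, λ = 113.59479737°.
UTM 49S forward: E = 760269.604 m, N = 7148697.695 m.

E 760270 m, N 7148700 m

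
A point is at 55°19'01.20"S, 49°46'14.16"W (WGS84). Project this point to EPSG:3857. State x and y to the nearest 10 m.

x -5540440 m, y -7423630 m

Web Mercator is spherical with R = a = 6378137 m.
x = R·λ = 6378137 × -0.868660841 = -5540437.848 m.
y = R·ln tan(π/4 + φ/2) = 6378137 × -1.163918871 = -7423634.017 m.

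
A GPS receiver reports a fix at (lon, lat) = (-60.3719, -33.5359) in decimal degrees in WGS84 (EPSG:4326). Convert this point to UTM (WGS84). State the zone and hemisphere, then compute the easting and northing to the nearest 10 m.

Longitude -60.3719° lies in the 6° band [-66°, -60°), giving zone 20; latitude is south of the equator, so 20S.
Zone 20 central meridian λ₀ = 6×20 − 183 = -63°; Δλ = +2.6281°.
Transverse Mercator on WGS84 with k₀ = 0.9996 gives E = 744044.840 m, N = 6286207.121 m.

Zone 20S: E 744040 m, N 6286210 m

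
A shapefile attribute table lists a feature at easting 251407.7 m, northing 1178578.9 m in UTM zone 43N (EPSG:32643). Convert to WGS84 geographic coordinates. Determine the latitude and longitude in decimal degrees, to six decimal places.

Zone 43N: λ₀ = 75°, k₀ = 0.9996, false easting 500000 m.
Meridian distance M = (N − FN)/k₀ = 1179050.5 m.
Inverse transverse Mercator on WGS84 gives φ = 10.65349999°, λ = 72.72759965°.

lat 10.653500°, lon 72.727600°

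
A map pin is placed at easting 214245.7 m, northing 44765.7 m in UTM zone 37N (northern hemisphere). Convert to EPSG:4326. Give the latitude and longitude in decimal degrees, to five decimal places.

lat 0.40460°, lon 36.43280°

Zone 37N: λ₀ = 39°, k₀ = 0.9996, false easting 500000 m.
Meridian distance M = (N − FN)/k₀ = 44783.6 m.
Inverse transverse Mercator on WGS84 gives φ = 0.40460006°, λ = 36.43279977°.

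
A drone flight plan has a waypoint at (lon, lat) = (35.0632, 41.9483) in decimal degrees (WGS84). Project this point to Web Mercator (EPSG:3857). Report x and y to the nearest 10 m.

x 3903220 m, y 5153240 m

Web Mercator is spherical with R = a = 6378137 m.
x = R·λ = 6378137 × 0.611968286 = 3903217.570 m.
y = R·ln tan(π/4 + φ/2) = 6378137 × 0.807953510 = 5153238.178 m.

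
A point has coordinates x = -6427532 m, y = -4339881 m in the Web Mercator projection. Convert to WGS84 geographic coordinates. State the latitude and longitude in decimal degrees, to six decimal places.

R = 6378137 m. λ = x/R = -57.73950235°.
φ = 2·arctan(exp(y/R)) − 90° = 2·arctan(0.50640) − 90° = -36.28480356°.

lat -36.284804°, lon -57.739502°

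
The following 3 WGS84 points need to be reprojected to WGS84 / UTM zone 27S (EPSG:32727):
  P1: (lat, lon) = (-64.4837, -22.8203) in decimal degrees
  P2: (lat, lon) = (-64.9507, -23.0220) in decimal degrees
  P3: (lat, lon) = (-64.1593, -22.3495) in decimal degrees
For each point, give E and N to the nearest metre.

P1: E 412517 m, N 2847830 m; P2: E 404486 m, N 2795513 m; P3: E 434373 m, N 2884539 m

UTM zone 27S: λ₀ = -21°, k₀ = 0.9996.
P1 (-64.4837°, -22.8203°) → (412516.744, 2847829.732) m.
P2 (-64.9507°, -23.0220°) → (404486.252, 2795512.724) m.
P3 (-64.1593°, -22.3495°) → (434372.832, 2884538.773) m.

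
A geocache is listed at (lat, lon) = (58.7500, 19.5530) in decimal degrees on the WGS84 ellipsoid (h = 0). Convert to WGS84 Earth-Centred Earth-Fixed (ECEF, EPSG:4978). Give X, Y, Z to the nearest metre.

X 3125652 m, Y 1110106 m, Z 5429541 m

WGS84: a = 6378137 m, e² = 0.006694380; N(φ) = a/√(1−e²sin²φ) = 6393797.808 m.
X = (N+h)·cosφ·cosλ = 3125651.548 m; Y = (N+h)·cosφ·sinλ = 1110106.205 m; Z = (N(1−e²)+h)·sinφ = 5429541.269 m.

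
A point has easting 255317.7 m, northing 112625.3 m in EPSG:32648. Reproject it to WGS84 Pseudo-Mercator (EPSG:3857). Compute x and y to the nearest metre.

x 11443788 m, y 113352 m

Unproject from UTM 48N (λ₀ = 105°) → φ = 1.01820028°, λ = 102.80130014°.
Web Mercator (R = 6378137 m): x = 11443788.385 m, y = 113351.503 m.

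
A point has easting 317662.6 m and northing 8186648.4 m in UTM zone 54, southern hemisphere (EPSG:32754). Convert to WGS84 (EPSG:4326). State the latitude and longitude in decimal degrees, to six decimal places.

lat -16.394600°, lon 139.292600°

Zone 54S: λ₀ = 141°, k₀ = 0.9996, false easting 500000 m, false northing 10000000 m.
Meridian distance M = (N − FN)/k₀ = -1814077.2 m.
Inverse transverse Mercator on WGS84 gives φ = -16.39459983°, λ = 139.29260016°.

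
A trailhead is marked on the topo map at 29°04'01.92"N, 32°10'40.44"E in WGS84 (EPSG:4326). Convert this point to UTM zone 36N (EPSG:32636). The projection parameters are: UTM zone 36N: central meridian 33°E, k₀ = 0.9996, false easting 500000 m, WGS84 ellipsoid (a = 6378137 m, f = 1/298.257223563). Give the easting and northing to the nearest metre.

Zone 36 central meridian λ₀ = 6×36 − 183 = 33°; Δλ = -0.8221°.
Transverse Mercator on WGS84 with k₀ = 0.9996 gives E = 419977.900 m, N = 3215709.764 m.

E 419978 m, N 3215710 m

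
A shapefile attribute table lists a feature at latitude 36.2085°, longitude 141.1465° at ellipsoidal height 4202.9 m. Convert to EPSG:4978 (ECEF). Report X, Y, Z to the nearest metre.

WGS84: a = 6378137 m, e² = 0.006694380; N(φ) = a/√(1−e²sin²φ) = 6385599.892 m.
X = (N+h)·cosφ·cosλ = -4015059.087 m; Y = (N+h)·cosφ·sinλ = 3234367.673 m; Z = (N(1−e²)+h)·sinφ = 3749366.547 m.

X -4015059 m, Y 3234368 m, Z 3749367 m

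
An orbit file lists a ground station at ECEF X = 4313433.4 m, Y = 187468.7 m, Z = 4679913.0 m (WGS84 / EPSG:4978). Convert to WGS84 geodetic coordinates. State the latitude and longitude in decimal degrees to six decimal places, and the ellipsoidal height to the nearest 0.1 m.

lat 47.498300°, lon 2.488600°, h 736.4 m

λ = atan2(Y, X) = 2.48859990°; p = √(X²+Y²) = 4317505.3 m.
Bowring's method on WGS84 (a = 6378137 m, b = 6356752.314 m) gives φ = 47.49829998°, h = 736.445 m.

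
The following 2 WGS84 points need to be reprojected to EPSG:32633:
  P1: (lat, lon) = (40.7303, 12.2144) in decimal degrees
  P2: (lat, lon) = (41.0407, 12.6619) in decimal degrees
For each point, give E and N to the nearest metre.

P1: E 264761 m, N 4512551 m; P2: E 303476 m, N 4545909 m

UTM zone 33N: λ₀ = 15°, k₀ = 0.9996.
P1 (40.7303°, 12.2144°) → (264760.5003, 4512551.365) m.
P2 (41.0407°, 12.6619°) → (303475.598, 4545908.791) m.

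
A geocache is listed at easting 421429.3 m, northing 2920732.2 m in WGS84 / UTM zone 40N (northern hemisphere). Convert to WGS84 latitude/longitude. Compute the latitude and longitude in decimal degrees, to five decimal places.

Zone 40N: λ₀ = 57°, k₀ = 0.9996, false easting 500000 m.
Meridian distance M = (N − FN)/k₀ = 2921901.0 m.
Inverse transverse Mercator on WGS84 gives φ = 26.40459989°, λ = 56.21219961°.

lat 26.40460°, lon 56.21220°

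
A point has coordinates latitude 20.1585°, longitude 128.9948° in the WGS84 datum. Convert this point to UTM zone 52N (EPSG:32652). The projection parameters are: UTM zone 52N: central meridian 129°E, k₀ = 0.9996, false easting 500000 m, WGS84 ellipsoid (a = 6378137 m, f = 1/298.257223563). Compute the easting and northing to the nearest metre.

Zone 52 central meridian λ₀ = 6×52 − 183 = 129°; Δλ = -0.0052°.
Transverse Mercator on WGS84 with k₀ = 0.9996 gives E = 499456.599 m, N = 2229021.084 m.

E 499457 m, N 2229021 m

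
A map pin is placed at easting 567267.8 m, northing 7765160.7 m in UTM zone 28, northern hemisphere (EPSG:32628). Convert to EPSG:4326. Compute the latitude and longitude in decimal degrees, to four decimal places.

Zone 28N: λ₀ = -15°, k₀ = 0.9996, false easting 500000 m.
Meridian distance M = (N − FN)/k₀ = 7768268.0 m.
Inverse transverse Mercator on WGS84 gives φ = 69.98489964°, λ = -13.23879899°.

lat 69.9849°, lon -13.2388°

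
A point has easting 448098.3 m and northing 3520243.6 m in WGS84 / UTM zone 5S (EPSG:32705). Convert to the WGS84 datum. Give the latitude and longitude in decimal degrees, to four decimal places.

Zone 5S: λ₀ = -153°, k₀ = 0.9996, false easting 500000 m, false northing 10000000 m.
Meridian distance M = (N − FN)/k₀ = -6482349.3 m.
Inverse transverse Mercator on WGS84 gives φ = -58.45540006°, λ = -153.88940046°.

lat -58.4554°, lon -153.8894°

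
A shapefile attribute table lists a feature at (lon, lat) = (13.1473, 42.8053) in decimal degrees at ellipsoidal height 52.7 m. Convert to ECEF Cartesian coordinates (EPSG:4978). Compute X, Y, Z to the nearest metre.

WGS84: a = 6378137 m, e² = 0.006694380; N(φ) = a/√(1−e²sin²φ) = 6388017.367 m.
X = (N+h)·cosφ·cosλ = 4563870.531 m; Y = (N+h)·cosφ·sinλ = 1066018.395 m; Z = (N(1−e²)+h)·sinφ = 4311693.805 m.

X 4563871 m, Y 1066018 m, Z 4311694 m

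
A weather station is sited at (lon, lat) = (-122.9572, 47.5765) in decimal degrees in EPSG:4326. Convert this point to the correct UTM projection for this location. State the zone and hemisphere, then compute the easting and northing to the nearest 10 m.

Longitude -122.9572° lies in the 6° band [-126°, -120°), giving zone 10; latitude is north of the equator, so 10N.
Zone 10 central meridian λ₀ = 6×10 − 183 = -123°; Δλ = +0.0428°.
Transverse Mercator on WGS84 with k₀ = 0.9996 gives E = 503218.729 m, N = 5269232.590 m.

Zone 10N: E 503220 m, N 5269230 m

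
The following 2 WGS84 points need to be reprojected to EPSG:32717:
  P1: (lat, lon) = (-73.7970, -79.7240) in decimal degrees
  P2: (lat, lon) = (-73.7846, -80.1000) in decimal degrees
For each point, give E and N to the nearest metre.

P1: E 539740 m, N 1810184 m; P2: E 528052 m, N 1811781 m

UTM zone 17S: λ₀ = -81°, k₀ = 0.9996.
P1 (-73.7970°, -79.7240°) → (539740.294, 1810184.143) m.
P2 (-73.7846°, -80.1000°) → (528051.837, 1811780.905) m.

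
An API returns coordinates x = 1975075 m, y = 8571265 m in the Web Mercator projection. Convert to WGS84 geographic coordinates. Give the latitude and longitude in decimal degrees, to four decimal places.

R = 6378137 m. λ = x/R = 17.74240060°.
φ = 2·arctan(exp(y/R)) − 90° = 2·arctan(3.83378) − 90° = 60.76150219°.

lat 60.7615°, lon 17.7424°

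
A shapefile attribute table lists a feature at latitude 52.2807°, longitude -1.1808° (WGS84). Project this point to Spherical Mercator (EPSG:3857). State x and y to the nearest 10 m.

x -131450 m, y 6851040 m

Web Mercator is spherical with R = a = 6378137 m.
x = R·λ = 6378137 × -0.020608848 = -131446.055 m.
y = R·ln tan(π/4 + φ/2) = 6378137 × 1.074144318 = 6851039.617 m.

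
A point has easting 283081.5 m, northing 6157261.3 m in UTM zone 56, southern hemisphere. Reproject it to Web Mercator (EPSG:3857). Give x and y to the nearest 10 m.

x 16768230 m, y -4123690 m

Unproject from UTM 56S (λ₀ = 153°) → φ = -34.70370016°, λ = 150.63159986°.
Web Mercator (R = 6378137 m): x = 16768232.994 m, y = -4123687.728 m.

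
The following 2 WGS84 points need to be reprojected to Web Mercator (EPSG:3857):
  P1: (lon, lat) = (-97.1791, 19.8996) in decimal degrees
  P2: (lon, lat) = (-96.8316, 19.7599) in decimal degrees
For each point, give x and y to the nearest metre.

P1: x -10817928 m, y 2261141 m; P2: x -10779244 m, y 2244609 m

Web Mercator: x = R·λ, y = R·ln tan(π/4+φ/2), R = 6378137 m.
P1 (19.8996°, -97.1791°) → (-10817927.928, 2261140.954) m.
P2 (19.7599°, -96.8316°) → (-10779244.405, 2244609.372) m.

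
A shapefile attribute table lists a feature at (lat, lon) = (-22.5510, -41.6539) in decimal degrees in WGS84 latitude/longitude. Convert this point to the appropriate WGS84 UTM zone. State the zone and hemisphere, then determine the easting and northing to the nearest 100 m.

Longitude -41.6539° lies in the 6° band [-42°, -36°), giving zone 24; latitude is south of the equator, so 24S.
Zone 24 central meridian λ₀ = 6×24 − 183 = -39°; Δλ = -2.6539°.
Transverse Mercator on WGS84 with k₀ = 0.9996 gives E = 227063.685 m, N = 7503757.637 m.

Zone 24S: E 227100 m, N 7503800 m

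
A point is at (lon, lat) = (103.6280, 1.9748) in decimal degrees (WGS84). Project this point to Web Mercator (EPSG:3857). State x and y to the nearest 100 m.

Web Mercator is spherical with R = a = 6378137 m.
x = R·λ = 6378137 × 1.808649797 = 11535816.192 m.
y = R·ln tan(π/4 + φ/2) = 6378137 × 0.034473588 = 219877.269 m.

x 11535800 m, y 219900 m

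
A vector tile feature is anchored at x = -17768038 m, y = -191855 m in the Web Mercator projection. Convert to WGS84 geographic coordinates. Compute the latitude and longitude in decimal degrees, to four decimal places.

lat -1.7232°, lon -159.6130°

R = 6378137 m. λ = x/R = -159.61300104°.
φ = 2·arctan(exp(y/R)) − 90° = 2·arctan(0.97037) − 90° = -1.72320295°.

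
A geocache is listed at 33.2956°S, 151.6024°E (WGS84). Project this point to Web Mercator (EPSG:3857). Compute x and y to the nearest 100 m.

Web Mercator is spherical with R = a = 6378137 m.
x = R·λ = 6378137 × 2.645961034 = 16876301.971 m.
y = R·ln tan(π/4 + φ/2) = 6378137 × -0.616889535 = -3934605.970 m.

x 16876300 m, y -3934600 m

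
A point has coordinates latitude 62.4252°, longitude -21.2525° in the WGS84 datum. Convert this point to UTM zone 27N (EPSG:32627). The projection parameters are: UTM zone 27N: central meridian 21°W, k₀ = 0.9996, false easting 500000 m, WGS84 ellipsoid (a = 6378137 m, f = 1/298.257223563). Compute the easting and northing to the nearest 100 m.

Zone 27 central meridian λ₀ = 6×27 − 183 = -21°; Δλ = -0.2525°.
Transverse Mercator on WGS84 with k₀ = 0.9996 gives E = 486959.440 m, N = 6921574.788 m.

E 487000 m, N 6921600 m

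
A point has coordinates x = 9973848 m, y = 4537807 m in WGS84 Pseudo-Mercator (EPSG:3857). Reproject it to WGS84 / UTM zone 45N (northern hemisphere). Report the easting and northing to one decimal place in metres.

Web Mercator inverse (R = 6378137 m) → φ = 37.70479661°, λ = 89.59660100°.
UTM 45N forward: E = 728905.379 m, N = 4176235.925 m.

E 728905.4 m, N 4176235.9 m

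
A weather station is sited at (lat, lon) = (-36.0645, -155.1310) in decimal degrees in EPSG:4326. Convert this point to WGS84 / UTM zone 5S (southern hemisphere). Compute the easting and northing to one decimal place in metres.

E 308080.9 m, N 6006795.9 m

Zone 5 central meridian λ₀ = 6×5 − 183 = -153°; Δλ = -2.1310°.
Transverse Mercator on WGS84 with k₀ = 0.9996 gives E = 308080.856 m, N = 6006795.884 m.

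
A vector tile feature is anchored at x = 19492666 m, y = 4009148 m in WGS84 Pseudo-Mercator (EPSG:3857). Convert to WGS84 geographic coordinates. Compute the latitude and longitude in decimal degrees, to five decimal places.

R = 6378137 m. λ = x/R = 175.10559796°.
φ = 2·arctan(exp(y/R)) − 90° = 2·arctan(1.87494) − 90° = 33.85350315°.

lat 33.85350°, lon 175.10560°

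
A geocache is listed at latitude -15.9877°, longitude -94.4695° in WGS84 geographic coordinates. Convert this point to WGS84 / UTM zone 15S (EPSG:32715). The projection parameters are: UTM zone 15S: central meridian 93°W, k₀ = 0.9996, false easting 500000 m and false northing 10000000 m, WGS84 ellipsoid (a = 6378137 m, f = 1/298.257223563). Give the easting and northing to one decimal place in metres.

Zone 15 central meridian λ₀ = 6×15 − 183 = -93°; Δλ = -1.4695°.
Transverse Mercator on WGS84 with k₀ = 0.9996 gives E = 342751.547 m, N = 8231869.680 m.

E 342751.5 m, N 8231869.7 m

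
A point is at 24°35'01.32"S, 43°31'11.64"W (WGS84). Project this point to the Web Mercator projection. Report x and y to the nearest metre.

x -4844613 m, y -2824698 m

Web Mercator is spherical with R = a = 6378137 m.
x = R·λ = 6378137 × -0.759565545 = -4844613.107 m.
y = R·ln tan(π/4 + φ/2) = 6378137 × -0.442871881 = -2824697.528 m.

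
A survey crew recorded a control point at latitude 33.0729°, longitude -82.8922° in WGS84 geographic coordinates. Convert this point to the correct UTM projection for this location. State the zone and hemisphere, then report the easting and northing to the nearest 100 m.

Longitude -82.8922° lies in the 6° band [-84°, -78°), giving zone 17; latitude is north of the equator, so 17N.
Zone 17 central meridian λ₀ = 6×17 − 183 = -81°; Δλ = -1.8922°.
Transverse Mercator on WGS84 with k₀ = 0.9996 gives E = 323370.979 m, N = 3660960.647 m.

Zone 17N: E 323400 m, N 3661000 m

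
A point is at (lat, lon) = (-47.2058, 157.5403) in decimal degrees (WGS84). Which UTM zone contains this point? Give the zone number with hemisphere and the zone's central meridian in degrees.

Zone 57S, central meridian 159°

UTM zone = ⌊(λ + 180)/6⌋ + 1; 157.5403° ∈ [156°, 162°) → zone 57.
Hemisphere: S (φ < 0).
Central meridian λ₀ = 6×57 − 183 = 159°.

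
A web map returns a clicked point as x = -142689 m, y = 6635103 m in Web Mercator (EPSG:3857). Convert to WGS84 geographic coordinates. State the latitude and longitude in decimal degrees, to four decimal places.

lat 51.0780°, lon -1.2818°

R = 6378137 m. λ = x/R = -1.28179710°.
φ = 2·arctan(exp(y/R)) − 90° = 2·arctan(2.83003) − 90° = 51.07800206°.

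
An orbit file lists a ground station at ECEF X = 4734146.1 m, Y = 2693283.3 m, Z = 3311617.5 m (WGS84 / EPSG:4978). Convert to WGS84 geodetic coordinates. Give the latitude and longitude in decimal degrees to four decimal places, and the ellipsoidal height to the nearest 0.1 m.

λ = atan2(Y, X) = 29.63579998°; p = √(X²+Y²) = 5446642.5 m.
Bowring's method on WGS84 (a = 6378137 m, b = 6356752.314 m) gives φ = 31.47109973°, h = 2036.332 m.

lat 31.4711°, lon 29.6358°, h 2036.3 m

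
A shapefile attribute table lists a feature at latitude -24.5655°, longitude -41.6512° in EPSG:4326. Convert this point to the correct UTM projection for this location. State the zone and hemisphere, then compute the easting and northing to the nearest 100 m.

Zone 24S: E 231500 m, N 7280600 m

Longitude -41.6512° lies in the 6° band [-42°, -36°), giving zone 24; latitude is south of the equator, so 24S.
Zone 24 central meridian λ₀ = 6×24 − 183 = -39°; Δλ = -2.6512°.
Transverse Mercator on WGS84 with k₀ = 0.9996 gives E = 231471.881 m, N = 7280578.360 m.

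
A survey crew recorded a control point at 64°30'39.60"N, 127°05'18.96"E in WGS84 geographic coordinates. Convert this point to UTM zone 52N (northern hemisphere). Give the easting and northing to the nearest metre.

Zone 52 central meridian λ₀ = 6×52 − 183 = 129°; Δλ = -1.9114°.
Transverse Mercator on WGS84 with k₀ = 0.9996 gives E = 408231.099 m, N = 7155340.214 m.

E 408231 m, N 7155340 m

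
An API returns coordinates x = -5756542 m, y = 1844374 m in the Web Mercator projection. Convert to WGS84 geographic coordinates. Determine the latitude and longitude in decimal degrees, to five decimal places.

lat 16.34210°, lon -51.71190°

R = 6378137 m. λ = x/R = -51.71189662°.
φ = 2·arctan(exp(y/R)) − 90° = 2·arctan(1.33532) − 90° = 16.34209955°.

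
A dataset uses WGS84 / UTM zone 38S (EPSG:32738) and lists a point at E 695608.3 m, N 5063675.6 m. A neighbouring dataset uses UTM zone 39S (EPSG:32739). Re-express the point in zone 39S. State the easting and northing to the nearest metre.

E 219056 m, N 5060538 m

UTM 38S → geographic: φ = -44.55369970°, λ = 47.46280011°.
UTM 39S (λ₀ = 51°) forward: E = 219055.809 m, N = 5060537.851 m.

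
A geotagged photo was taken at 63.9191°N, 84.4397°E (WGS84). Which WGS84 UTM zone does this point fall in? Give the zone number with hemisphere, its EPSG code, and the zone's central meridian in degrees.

UTM zone = ⌊(λ + 180)/6⌋ + 1; 84.4397° ∈ [84°, 90°) → zone 45.
Hemisphere: N (φ ≥ 0).
Central meridian λ₀ = 6×45 − 183 = 87°.
EPSG code: 32645.

Zone 45N (EPSG:32645), central meridian 87°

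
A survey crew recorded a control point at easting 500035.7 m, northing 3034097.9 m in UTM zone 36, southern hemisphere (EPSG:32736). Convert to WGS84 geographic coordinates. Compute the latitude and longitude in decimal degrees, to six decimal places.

Zone 36S: λ₀ = 33°, k₀ = 0.9996, false easting 500000 m, false northing 10000000 m.
Meridian distance M = (N − FN)/k₀ = -6968689.6 m.
Inverse transverse Mercator on WGS84 gives φ = -62.82330030°, λ = 33.00070057°.

lat -62.823300°, lon 33.000701°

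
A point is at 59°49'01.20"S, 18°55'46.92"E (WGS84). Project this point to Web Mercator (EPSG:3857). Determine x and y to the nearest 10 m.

x 2107240 m, y -8359110 m

Web Mercator is spherical with R = a = 6378137 m.
x = R·λ = 6378137 × 0.330385591 = 2107244.565 m.
y = R·ln tan(π/4 + φ/2) = 6378137 × -1.310587585 = -8359107.170 m.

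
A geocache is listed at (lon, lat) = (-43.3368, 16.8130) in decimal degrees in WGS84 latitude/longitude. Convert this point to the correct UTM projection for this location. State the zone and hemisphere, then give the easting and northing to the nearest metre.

Zone 23N: E 677232 m, N 1859613 m

Longitude -43.3368° lies in the 6° band [-48°, -42°), giving zone 23; latitude is north of the equator, so 23N.
Zone 23 central meridian λ₀ = 6×23 − 183 = -45°; Δλ = +1.6632°.
Transverse Mercator on WGS84 with k₀ = 0.9996 gives E = 677231.890 m, N = 1859612.558 m.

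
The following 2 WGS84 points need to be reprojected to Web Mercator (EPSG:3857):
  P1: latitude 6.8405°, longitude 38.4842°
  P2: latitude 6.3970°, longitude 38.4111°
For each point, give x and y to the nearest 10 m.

P1: x 4284040 m, y 763300 m; P2: x 4275900 m, y 713590 m

Web Mercator: x = R·λ, y = R·ln tan(π/4+φ/2), R = 6378137 m.
P1 (6.8405°, 38.4842°) → (4284041.548, 763296.448) m.
P2 (6.3970°, 38.4111°) → (4275904.093, 713594.872) m.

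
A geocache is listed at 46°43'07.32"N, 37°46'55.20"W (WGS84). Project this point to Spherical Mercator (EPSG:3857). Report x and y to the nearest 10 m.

Web Mercator is spherical with R = a = 6378137 m.
x = R·λ = 6378137 × -0.659420298 = -4205873.001 m.
y = R·ln tan(π/4 + φ/2) = 6378137 × 0.924451610 = 5896279.017 m.

x -4205870 m, y 5896280 m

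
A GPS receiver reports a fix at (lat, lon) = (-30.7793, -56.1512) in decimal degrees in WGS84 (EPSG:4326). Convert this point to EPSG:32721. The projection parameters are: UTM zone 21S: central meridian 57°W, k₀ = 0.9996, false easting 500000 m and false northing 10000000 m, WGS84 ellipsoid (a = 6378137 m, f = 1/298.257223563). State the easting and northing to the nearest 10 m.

E 581220 m, N 6594550 m

Zone 21 central meridian λ₀ = 6×21 − 183 = -57°; Δλ = +0.8488°.
Transverse Mercator on WGS84 with k₀ = 0.9996 gives E = 581219.038 m, N = 6594548.877 m.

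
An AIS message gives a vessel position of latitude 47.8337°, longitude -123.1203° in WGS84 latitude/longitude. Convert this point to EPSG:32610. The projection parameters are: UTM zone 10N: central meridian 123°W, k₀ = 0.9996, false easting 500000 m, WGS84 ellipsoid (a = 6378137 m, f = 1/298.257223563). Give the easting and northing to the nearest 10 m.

Zone 10 central meridian λ₀ = 6×10 − 183 = -123°; Δλ = -0.1203°.
Transverse Mercator on WGS84 with k₀ = 0.9996 gives E = 490997.359 m, N = 5297823.944 m.

E 491000 m, N 5297820 m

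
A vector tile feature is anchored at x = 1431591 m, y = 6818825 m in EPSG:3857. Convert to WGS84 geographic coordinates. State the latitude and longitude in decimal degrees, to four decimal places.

R = 6378137 m. λ = x/R = 12.86020076°.
φ = 2·arctan(exp(y/R)) − 90° = 2·arctan(2.91274) − 90° = 52.10329992°.

lat 52.1033°, lon 12.8602°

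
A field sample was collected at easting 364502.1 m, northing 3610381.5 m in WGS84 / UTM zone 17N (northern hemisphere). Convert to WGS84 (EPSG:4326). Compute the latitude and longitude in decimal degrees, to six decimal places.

lat 32.622700°, lon -82.444300°

Zone 17N: λ₀ = -81°, k₀ = 0.9996, false easting 500000 m.
Meridian distance M = (N − FN)/k₀ = 3611826.2 m.
Inverse transverse Mercator on WGS84 gives φ = 32.62270004°, λ = -82.44430034°.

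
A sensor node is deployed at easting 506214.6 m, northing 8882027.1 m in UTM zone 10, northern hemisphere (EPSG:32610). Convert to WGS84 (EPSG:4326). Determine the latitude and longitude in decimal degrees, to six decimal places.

Zone 10N: λ₀ = -123°, k₀ = 0.9996, false easting 500000 m.
Meridian distance M = (N − FN)/k₀ = 8885581.3 m.
Inverse transverse Mercator on WGS84 gives φ = 80.00380016°, λ = -122.67930178°.

lat 80.003800°, lon -122.679302°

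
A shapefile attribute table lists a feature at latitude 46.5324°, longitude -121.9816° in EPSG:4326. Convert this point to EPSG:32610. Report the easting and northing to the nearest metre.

Zone 10 central meridian λ₀ = 6×10 − 183 = -123°; Δλ = +1.0184°.
Transverse Mercator on WGS84 with k₀ = 0.9996 gives E = 578097.111 m, N = 5153707.304 m.

E 578097 m, N 5153707 m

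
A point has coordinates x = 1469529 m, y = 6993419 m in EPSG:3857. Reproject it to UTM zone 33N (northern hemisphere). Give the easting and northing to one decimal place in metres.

E 379431.3 m, N 5880046.7 m

Web Mercator inverse (R = 6378137 m) → φ = 53.05630165°, λ = 13.20100361°.
UTM 33N forward: E = 379431.279 m, N = 5880046.669 m.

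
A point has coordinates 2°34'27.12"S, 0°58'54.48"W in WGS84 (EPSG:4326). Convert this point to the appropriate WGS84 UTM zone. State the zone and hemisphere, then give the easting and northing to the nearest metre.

Zone 30S: E 724397 m, N 9715294 m

Longitude -0.9818° lies in the 6° band [-6°, 0°), giving zone 30; latitude is south of the equator, so 30S.
Zone 30 central meridian λ₀ = 6×30 − 183 = -3°; Δλ = +2.0182°.
Transverse Mercator on WGS84 with k₀ = 0.9996 gives E = 724396.558 m, N = 9715294.077 m.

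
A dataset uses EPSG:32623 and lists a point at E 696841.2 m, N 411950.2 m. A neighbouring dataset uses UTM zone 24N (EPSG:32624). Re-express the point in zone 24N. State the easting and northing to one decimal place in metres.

UTM 23N → geographic: φ = 3.72519995°, λ = -43.22759964°.
UTM 24N (λ₀ = -39°) forward: E = 30135.529 m, N = 412880.148 m.

E 30135.5 m, N 412880.1 m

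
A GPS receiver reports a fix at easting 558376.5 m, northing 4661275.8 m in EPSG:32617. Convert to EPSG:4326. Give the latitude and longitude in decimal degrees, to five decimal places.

lat 42.10140°, lon -80.29400°

Zone 17N: λ₀ = -81°, k₀ = 0.9996, false easting 500000 m.
Meridian distance M = (N − FN)/k₀ = 4663141.1 m.
Inverse transverse Mercator on WGS84 gives φ = 42.10140011°, λ = -80.29399970°.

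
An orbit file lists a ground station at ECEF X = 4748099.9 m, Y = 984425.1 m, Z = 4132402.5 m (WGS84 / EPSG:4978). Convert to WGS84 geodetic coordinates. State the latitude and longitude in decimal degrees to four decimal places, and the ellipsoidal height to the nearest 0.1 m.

λ = atan2(Y, X) = 11.71320035°; p = √(X²+Y²) = 4849076.8 m.
Bowring's method on WGS84 (a = 6378137 m, b = 6356752.314 m) gives φ = 40.62779982°, h = 1937.404 m.

lat 40.6278°, lon 11.7132°, h 1937.4 m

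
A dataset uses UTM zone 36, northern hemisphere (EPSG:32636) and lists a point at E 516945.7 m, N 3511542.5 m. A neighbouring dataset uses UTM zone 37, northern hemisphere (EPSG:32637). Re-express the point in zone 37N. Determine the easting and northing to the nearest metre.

UTM 36N → geographic: φ = 31.73920007°, λ = 33.17889969°.
UTM 37N (λ₀ = 39°) forward: E = -51811.127 m, N = 3526305.963 m.

E -51811 m, N 3526306 m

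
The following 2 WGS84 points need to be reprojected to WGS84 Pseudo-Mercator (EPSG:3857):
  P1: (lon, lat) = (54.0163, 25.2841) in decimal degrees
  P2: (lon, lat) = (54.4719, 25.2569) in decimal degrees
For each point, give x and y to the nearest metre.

Web Mercator: x = R·λ, y = R·ln tan(π/4+φ/2), R = 6378137 m.
P1 (25.2841°, 54.0163°) → (6013067.011, 2910680.456) m.
P2 (25.2569°, 54.4719°) → (6063784.171, 2907332.140) m.

P1: x 6013067 m, y 2910680 m; P2: x 6063784 m, y 2907332 m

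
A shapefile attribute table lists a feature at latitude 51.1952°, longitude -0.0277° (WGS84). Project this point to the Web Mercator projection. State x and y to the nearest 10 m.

x -3080 m, y 6655900 m

Web Mercator is spherical with R = a = 6378137 m.
x = R·λ = 6378137 × -0.000483456 = -3083.550 m.
y = R·ln tan(π/4 + φ/2) = 6378137 × 1.043548492 = 6655895.248 m.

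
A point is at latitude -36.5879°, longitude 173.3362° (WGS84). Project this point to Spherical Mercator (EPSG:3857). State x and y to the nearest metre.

x 19295698 m, y -4381820 m

Web Mercator is spherical with R = a = 6378137 m.
x = R·λ = 6378137 × 3.025287403 = 19295697.520 m.
y = R·ln tan(π/4 + φ/2) = 6378137 × -0.687006249 = -4381819.974 m.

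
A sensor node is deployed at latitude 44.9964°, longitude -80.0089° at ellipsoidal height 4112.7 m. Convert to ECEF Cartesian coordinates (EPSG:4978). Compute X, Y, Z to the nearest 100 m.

X 784300 m, Y -4452200 m, Z 4490000 m

WGS84: a = 6378137 m, e² = 0.006694380; N(φ) = a/√(1−e²sin²φ) = 6388836.942 m.
X = (N+h)·cosφ·cosλ = 784333.994 m; Y = (N+h)·cosφ·sinλ = -4452223.116 m; Z = (N(1−e²)+h)·sinφ = 4489973.440 m.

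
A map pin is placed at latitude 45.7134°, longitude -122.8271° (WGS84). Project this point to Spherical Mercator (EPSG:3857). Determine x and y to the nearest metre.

x -13673050 m, y 5734540 m

Web Mercator is spherical with R = a = 6378137 m.
x = R·λ = 6378137 × -2.143737306 = -13673050.228 m.
y = R·ln tan(π/4 + φ/2) = 6378137 × 0.899093218 = 5734539.719 m.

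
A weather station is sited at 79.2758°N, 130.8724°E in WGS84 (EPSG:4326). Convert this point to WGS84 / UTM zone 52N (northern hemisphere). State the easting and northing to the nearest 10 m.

E 538890 m, N 8801380 m

Zone 52 central meridian λ₀ = 6×52 − 183 = 129°; Δλ = +1.8724°.
Transverse Mercator on WGS84 with k₀ = 0.9996 gives E = 538889.782 m, N = 8801380.250 m.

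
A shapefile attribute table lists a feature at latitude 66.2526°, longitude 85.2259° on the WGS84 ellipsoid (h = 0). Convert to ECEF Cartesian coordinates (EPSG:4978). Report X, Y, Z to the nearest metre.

WGS84: a = 6378137 m, e² = 0.006694380; N(φ) = a/√(1−e²sin²φ) = 6396099.259 m.
X = (N+h)·cosφ·cosλ = 214372.269 m; Y = (N+h)·cosφ·sinλ = 2566805.814 m; Z = (N(1−e²)+h)·sinφ = 5815347.448 m.

X 214372 m, Y 2566806 m, Z 5815347 m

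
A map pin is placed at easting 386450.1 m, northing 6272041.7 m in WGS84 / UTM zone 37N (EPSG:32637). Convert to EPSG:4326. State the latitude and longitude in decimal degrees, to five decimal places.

Zone 37N: λ₀ = 39°, k₀ = 0.9996, false easting 500000 m.
Meridian distance M = (N − FN)/k₀ = 6274551.5 m.
Inverse transverse Mercator on WGS84 gives φ = 56.57890040°, λ = 37.15150078°.

lat 56.57890°, lon 37.15150°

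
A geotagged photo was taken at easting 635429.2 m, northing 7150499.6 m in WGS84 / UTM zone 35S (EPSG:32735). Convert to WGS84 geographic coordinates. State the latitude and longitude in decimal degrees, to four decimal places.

Zone 35S: λ₀ = 27°, k₀ = 0.9996, false easting 500000 m, false northing 10000000 m.
Meridian distance M = (N − FN)/k₀ = -2850640.7 m.
Inverse transverse Mercator on WGS84 gives φ = -25.75729978°, λ = 28.35039974°.

lat -25.7573°, lon 28.3504°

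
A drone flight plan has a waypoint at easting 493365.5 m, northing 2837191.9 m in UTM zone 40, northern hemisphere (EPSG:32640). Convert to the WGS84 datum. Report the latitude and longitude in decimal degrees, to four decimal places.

Zone 40N: λ₀ = 57°, k₀ = 0.9996, false easting 500000 m.
Meridian distance M = (N − FN)/k₀ = 2838327.2 m.
Inverse transverse Mercator on WGS84 gives φ = 25.65239986°, λ = 56.93389981°.

lat 25.6524°, lon 56.9339°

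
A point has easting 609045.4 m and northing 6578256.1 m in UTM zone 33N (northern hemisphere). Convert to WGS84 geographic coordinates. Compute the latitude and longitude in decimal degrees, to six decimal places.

Zone 33N: λ₀ = 15°, k₀ = 0.9996, false easting 500000 m.
Meridian distance M = (N − FN)/k₀ = 6580888.5 m.
Inverse transverse Mercator on WGS84 gives φ = 59.32899970°, λ = 16.91649987°.

lat 59.329000°, lon 16.916500°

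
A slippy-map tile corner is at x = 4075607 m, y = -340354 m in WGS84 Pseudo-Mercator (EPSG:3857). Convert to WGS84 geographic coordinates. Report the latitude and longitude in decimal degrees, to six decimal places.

lat -3.056002°, lon 36.611801°

R = 6378137 m. λ = x/R = 36.61180060°.
φ = 2·arctan(exp(y/R)) − 90° = 2·arctan(0.94804) − 90° = -3.05600198°.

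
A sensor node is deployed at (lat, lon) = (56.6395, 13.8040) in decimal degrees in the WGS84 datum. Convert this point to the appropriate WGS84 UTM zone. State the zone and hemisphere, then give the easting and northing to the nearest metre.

Zone 33N: E 426647 m, N 6277897 m

Longitude 13.8040° lies in the 6° band [12°, 18°), giving zone 33; latitude is north of the equator, so 33N.
Zone 33 central meridian λ₀ = 6×33 − 183 = 15°; Δλ = -1.1960°.
Transverse Mercator on WGS84 with k₀ = 0.9996 gives E = 426646.580 m, N = 6277897.392 m.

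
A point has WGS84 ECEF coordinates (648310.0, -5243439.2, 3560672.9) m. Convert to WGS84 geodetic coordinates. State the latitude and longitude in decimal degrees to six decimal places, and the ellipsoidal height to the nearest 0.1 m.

λ = atan2(Y, X) = -82.95159961°; p = √(X²+Y²) = 5283366.4 m.
Bowring's method on WGS84 (a = 6378137 m, b = 6356752.314 m) gives φ = 34.15619997°, h = -221.904 m.

lat 34.156200°, lon -82.951600°, h -221.9 m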